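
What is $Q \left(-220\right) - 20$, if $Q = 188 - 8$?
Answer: $-39620$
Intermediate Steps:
$Q = 180$ ($Q = 188 - 8 = 180$)
$Q \left(-220\right) - 20 = 180 \left(-220\right) - 20 = -39600 - 20 = -39620$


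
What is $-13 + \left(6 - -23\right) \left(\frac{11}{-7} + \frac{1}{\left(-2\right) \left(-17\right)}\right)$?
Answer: $- \frac{13737}{238} \approx -57.719$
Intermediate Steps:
$-13 + \left(6 - -23\right) \left(\frac{11}{-7} + \frac{1}{\left(-2\right) \left(-17\right)}\right) = -13 + \left(6 + 23\right) \left(11 \left(- \frac{1}{7}\right) - - \frac{1}{34}\right) = -13 + 29 \left(- \frac{11}{7} + \frac{1}{34}\right) = -13 + 29 \left(- \frac{367}{238}\right) = -13 - \frac{10643}{238} = - \frac{13737}{238}$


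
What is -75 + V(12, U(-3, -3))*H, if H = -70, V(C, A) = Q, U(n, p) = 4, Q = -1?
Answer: -5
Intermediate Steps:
V(C, A) = -1
-75 + V(12, U(-3, -3))*H = -75 - 1*(-70) = -75 + 70 = -5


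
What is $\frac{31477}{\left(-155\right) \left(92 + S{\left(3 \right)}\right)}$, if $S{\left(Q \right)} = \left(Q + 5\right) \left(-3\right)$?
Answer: $- \frac{31477}{10540} \approx -2.9864$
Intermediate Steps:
$S{\left(Q \right)} = -15 - 3 Q$ ($S{\left(Q \right)} = \left(5 + Q\right) \left(-3\right) = -15 - 3 Q$)
$\frac{31477}{\left(-155\right) \left(92 + S{\left(3 \right)}\right)} = \frac{31477}{\left(-155\right) \left(92 - 24\right)} = \frac{31477}{\left(-155\right) 68} = \frac{31477}{-10540} = 31477 \left(- \frac{1}{10540}\right) = - \frac{31477}{10540}$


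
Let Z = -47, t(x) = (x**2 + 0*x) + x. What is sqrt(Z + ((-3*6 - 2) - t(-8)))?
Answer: I*sqrt(123) ≈ 11.091*I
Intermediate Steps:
t(x) = x + x**2 (t(x) = (x**2 + 0) + x = x**2 + x = x + x**2)
sqrt(Z + ((-3*6 - 2) - t(-8))) = sqrt(-47 + ((-3*6 - 2) - (-8)*(1 - 8))) = sqrt(-47 + ((-18 - 2) - (-8)*(-7))) = sqrt(-47 + (-20 - 1*56)) = sqrt(-47 + (-20 - 56)) = sqrt(-47 - 76) = sqrt(-123) = I*sqrt(123)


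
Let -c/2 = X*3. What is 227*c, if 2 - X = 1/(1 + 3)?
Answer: -4767/2 ≈ -2383.5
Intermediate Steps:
X = 7/4 (X = 2 - 1/(1 + 3) = 2 - 1/4 = 2 - 1*¼ = 2 - ¼ = 7/4 ≈ 1.7500)
c = -21/2 (c = -7*3/2 = -2*21/4 = -21/2 ≈ -10.500)
227*c = 227*(-21/2) = -4767/2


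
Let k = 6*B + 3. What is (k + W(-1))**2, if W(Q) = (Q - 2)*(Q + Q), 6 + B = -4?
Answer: 2601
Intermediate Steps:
B = -10 (B = -6 - 4 = -10)
W(Q) = 2*Q*(-2 + Q) (W(Q) = (-2 + Q)*(2*Q) = 2*Q*(-2 + Q))
k = -57 (k = 6*(-10) + 3 = -60 + 3 = -57)
(k + W(-1))**2 = (-57 + 2*(-1)*(-2 - 1))**2 = (-57 + 2*(-1)*(-3))**2 = (-57 + 6)**2 = (-51)**2 = 2601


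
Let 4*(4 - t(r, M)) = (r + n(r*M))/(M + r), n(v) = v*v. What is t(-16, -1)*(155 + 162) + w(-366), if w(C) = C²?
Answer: 2317828/17 ≈ 1.3634e+5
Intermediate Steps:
n(v) = v²
t(r, M) = 4 - (r + M²*r²)/(4*(M + r)) (t(r, M) = 4 - (r + (r*M)²)/(4*(M + r)) = 4 - (r + (M*r)²)/(4*(M + r)) = 4 - (r + M²*r²)/(4*(M + r)))
t(-16, -1)*(155 + 162) + w(-366) = ((15*(-16) + 16*(-1) - 1*(-1)²*(-16)²)/(4*(-1 - 16)))*(155 + 162) + (-366)² = ((¼)*(-240 - 16 - 1*1*256)/(-17))*317 + 133956 = ((¼)*(-1/17)*(-240 - 16 - 256))*317 + 133956 = ((¼)*(-1/17)*(-512))*317 + 133956 = (128/17)*317 + 133956 = 40576/17 + 133956 = 2317828/17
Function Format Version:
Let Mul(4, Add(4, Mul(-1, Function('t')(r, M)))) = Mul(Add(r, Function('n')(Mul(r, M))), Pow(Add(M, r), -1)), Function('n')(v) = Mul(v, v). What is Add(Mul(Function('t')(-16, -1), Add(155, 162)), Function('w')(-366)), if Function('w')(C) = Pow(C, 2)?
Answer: Rational(2317828, 17) ≈ 1.3634e+5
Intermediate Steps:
Function('n')(v) = Pow(v, 2)
Function('t')(r, M) = Add(4, Mul(Rational(-1, 4), Pow(Add(M, r), -1), Add(r, Mul(Pow(M, 2), Pow(r, 2))))) (Function('t')(r, M) = Add(4, Mul(Rational(-1, 4), Mul(Add(r, Pow(Mul(r, M), 2)), Pow(Add(M, r), -1)))) = Add(4, Mul(Rational(-1, 4), Mul(Add(r, Pow(Mul(M, r), 2)), Pow(Add(M, r), -1)))) = Add(4, Mul(Rational(-1, 4), Mul(Add(r, Mul(Pow(M, 2), Pow(r, 2))), Pow(Add(M, r), -1)))) = Add(4, Mul(Rational(-1, 4), Mul(Pow(Add(M, r), -1), Add(r, Mul(Pow(M, 2), Pow(r, 2)))))) = Add(4, Mul(Rational(-1, 4), Pow(Add(M, r), -1), Add(r, Mul(Pow(M, 2), Pow(r, 2))))))
Add(Mul(Function('t')(-16, -1), Add(155, 162)), Function('w')(-366)) = Add(Mul(Mul(Rational(1, 4), Pow(Add(-1, -16), -1), Add(Mul(15, -16), Mul(16, -1), Mul(-1, Pow(-1, 2), Pow(-16, 2)))), Add(155, 162)), Pow(-366, 2)) = Add(Mul(Mul(Rational(1, 4), Pow(-17, -1), Add(-240, -16, Mul(-1, 1, 256))), 317), 133956) = Add(Mul(Mul(Rational(1, 4), Rational(-1, 17), Add(-240, -16, -256)), 317), 133956) = Add(Mul(Mul(Rational(1, 4), Rational(-1, 17), -512), 317), 133956) = Add(Mul(Rational(128, 17), 317), 133956) = Add(Rational(40576, 17), 133956) = Rational(2317828, 17)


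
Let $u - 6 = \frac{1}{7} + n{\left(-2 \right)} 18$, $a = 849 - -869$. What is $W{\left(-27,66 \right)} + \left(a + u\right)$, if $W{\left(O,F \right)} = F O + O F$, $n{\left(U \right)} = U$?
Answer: $- \frac{13131}{7} \approx -1875.9$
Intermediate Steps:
$a = 1718$ ($a = 849 + 869 = 1718$)
$W{\left(O,F \right)} = 2 F O$ ($W{\left(O,F \right)} = F O + F O = 2 F O$)
$u = - \frac{209}{7}$ ($u = 6 + \left(\frac{1}{7} - 36\right) = 6 - \frac{251}{7} = - \frac{209}{7} \approx -29.857$)
$W{\left(-27,66 \right)} + \left(a + u\right) = 2 \cdot 66 \left(-27\right) + \left(1718 - \frac{209}{7}\right) = -3564 + \frac{11817}{7} = - \frac{13131}{7}$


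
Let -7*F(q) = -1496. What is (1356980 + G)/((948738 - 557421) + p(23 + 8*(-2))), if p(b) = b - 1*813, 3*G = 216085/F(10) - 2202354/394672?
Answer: 4419477918319/1271520998484 ≈ 3.4757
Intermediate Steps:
F(q) = 1496/7 (F(q) = -⅐*(-1496) = 1496/7)
G = 1091331199/3256044 (G = (216085/(1496/7) - 2202354/394672)/3 = (216085*(7/1496) - 2202354*1/394672)/3 = (1512595/1496 - 1101177/197336)/3 = (⅓)*(1091331199/1085348) = 1091331199/3256044 ≈ 335.17)
p(b) = -813 + b (p(b) = b - 813 = -813 + b)
(1356980 + G)/((948738 - 557421) + p(23 + 8*(-2))) = (1356980 + 1091331199/3256044)/((948738 - 557421) + (-813 + (23 + 8*(-2)))) = 4419477918319/(3256044*(391317 + (-813 + (23 - 16)))) = 4419477918319/(3256044*(391317 + (-813 + 7))) = 4419477918319/(3256044*(391317 - 806)) = (4419477918319/3256044)/390511 = (4419477918319/3256044)*(1/390511) = 4419477918319/1271520998484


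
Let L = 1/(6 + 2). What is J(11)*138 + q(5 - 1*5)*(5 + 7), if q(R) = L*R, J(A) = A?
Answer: 1518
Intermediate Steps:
L = ⅛ (L = 1/8 = ⅛ ≈ 0.12500)
q(R) = R/8
J(11)*138 + q(5 - 1*5)*(5 + 7) = 11*138 + ((5 - 1*5)/8)*(5 + 7) = 1518 + ((5 - 5)/8)*12 = 1518 + ((⅛)*0)*12 = 1518 + 0*12 = 1518 + 0 = 1518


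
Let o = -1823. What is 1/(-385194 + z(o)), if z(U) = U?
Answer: -1/387017 ≈ -2.5839e-6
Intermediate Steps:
1/(-385194 + z(o)) = 1/(-385194 - 1823) = 1/(-387017) = -1/387017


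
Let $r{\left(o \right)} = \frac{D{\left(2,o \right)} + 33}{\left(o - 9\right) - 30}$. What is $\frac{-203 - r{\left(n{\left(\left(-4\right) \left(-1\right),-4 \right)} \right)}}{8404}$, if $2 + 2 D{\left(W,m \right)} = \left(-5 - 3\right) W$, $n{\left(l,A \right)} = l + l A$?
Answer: $- \frac{313}{12988} \approx -0.024099$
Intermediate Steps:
$n{\left(l,A \right)} = l + A l$
$D{\left(W,m \right)} = -1 - 4 W$ ($D{\left(W,m \right)} = -1 + \frac{\left(-5 - 3\right) W}{2} = -1 + \frac{\left(-8\right) W}{2} = -1 - 4 W$)
$r{\left(o \right)} = \frac{24}{-39 + o}$ ($r{\left(o \right)} = \frac{\left(-1 - 8\right) + 33}{\left(o - 9\right) - 30} = \frac{-9 + 33}{\left(-9 + o\right) - 30} = \frac{24}{-39 + o}$)
$\frac{-203 - r{\left(n{\left(\left(-4\right) \left(-1\right),-4 \right)} \right)}}{8404} = \frac{-203 - \frac{24}{-39 + \left(-4\right) \left(-1\right) \left(1 - 4\right)}}{8404} = \left(-203 - \frac{24}{-39 + 4 \left(-3\right)}\right) \frac{1}{8404} = \left(-203 - \frac{24}{-39 - 12}\right) \frac{1}{8404} = \left(-203 - \frac{24}{-51}\right) \frac{1}{8404} = \left(-203 - 24 \left(- \frac{1}{51}\right)\right) \frac{1}{8404} = \left(-203 - - \frac{8}{17}\right) \frac{1}{8404} = \left(-203 + \frac{8}{17}\right) \frac{1}{8404} = \left(- \frac{3443}{17}\right) \frac{1}{8404} = - \frac{313}{12988}$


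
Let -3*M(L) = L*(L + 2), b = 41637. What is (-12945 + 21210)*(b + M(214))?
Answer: 216782685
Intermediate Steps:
M(L) = -L*(2 + L)/3 (M(L) = -L*(L + 2)/3 = -L*(2 + L)/3)
(-12945 + 21210)*(b + M(214)) = (-12945 + 21210)*(41637 - ⅓*214*(2 + 214)) = 8265*(41637 - ⅓*214*216) = 8265*(41637 - 15408) = 8265*26229 = 216782685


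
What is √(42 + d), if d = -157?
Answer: I*√115 ≈ 10.724*I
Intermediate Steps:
√(42 + d) = √(42 - 157) = √(-115) = I*√115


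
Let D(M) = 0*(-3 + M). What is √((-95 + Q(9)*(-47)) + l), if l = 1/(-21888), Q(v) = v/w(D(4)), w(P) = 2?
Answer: I*√254929574/912 ≈ 17.507*I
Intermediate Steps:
D(M) = 0
Q(v) = v/2
l = -1/21888 ≈ -4.5687e-5
√((-95 + Q(9)*(-47)) + l) = √((-95 + ((½)*9)*(-47)) - 1/21888) = √((-95 + (9/2)*(-47)) - 1/21888) = √((-95 - 423/2) - 1/21888) = √(-613/2 - 1/21888) = √(-6708673/21888) = I*√254929574/912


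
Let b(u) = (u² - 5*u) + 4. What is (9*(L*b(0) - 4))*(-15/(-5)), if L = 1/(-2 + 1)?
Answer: -216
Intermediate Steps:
b(u) = 4 + u² - 5*u
L = -1 (L = 1/(-1) = -1)
(9*(L*b(0) - 4))*(-15/(-5)) = (9*(-(4 + 0² - 5*0) - 4))*(-15/(-5)) = (9*(-(4 + 0 + 0) - 4))*(-15*(-⅕)) = (9*(-1*4 - 4))*3 = (9*(-4 - 4))*3 = (9*(-8))*3 = -72*3 = -216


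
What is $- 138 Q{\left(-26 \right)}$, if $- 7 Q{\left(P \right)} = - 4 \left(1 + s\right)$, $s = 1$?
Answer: $- \frac{1104}{7} \approx -157.71$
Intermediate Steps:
$Q{\left(P \right)} = \frac{8}{7}$ ($Q{\left(P \right)} = - \frac{\left(-4\right) \left(1 + 1\right)}{7} = - \frac{\left(-4\right) 2}{7} = \left(- \frac{1}{7}\right) \left(-8\right) = \frac{8}{7}$)
$- 138 Q{\left(-26 \right)} = \left(-138\right) \frac{8}{7} = - \frac{1104}{7}$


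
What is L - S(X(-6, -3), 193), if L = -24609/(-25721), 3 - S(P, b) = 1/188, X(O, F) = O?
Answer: -9854431/4835548 ≈ -2.0379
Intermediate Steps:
S(P, b) = 563/188 (S(P, b) = 3 - 1/188 = 563/188)
L = 24609/25721 (L = -24609*(-1/25721) = 24609/25721 ≈ 0.95677)
L - S(X(-6, -3), 193) = 24609/25721 - 1*563/188 = 24609/25721 - 563/188 = -9854431/4835548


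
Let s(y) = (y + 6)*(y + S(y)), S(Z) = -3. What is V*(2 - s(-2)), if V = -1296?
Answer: -28512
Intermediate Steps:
s(y) = (-3 + y)*(6 + y) (s(y) = (y + 6)*(y - 3) = (6 + y)*(-3 + y) = (-3 + y)*(6 + y))
V*(2 - s(-2)) = -1296*(2 - (-18 + (-2)² + 3*(-2))) = -1296*(2 - (-18 + 4 - 6)) = -1296*(2 - 1*(-20)) = -1296*(2 + 20) = -1296*22 = -28512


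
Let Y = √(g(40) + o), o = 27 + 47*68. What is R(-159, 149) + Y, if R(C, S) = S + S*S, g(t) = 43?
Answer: 22350 + √3266 ≈ 22407.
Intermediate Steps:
o = 3223 (o = 27 + 3196 = 3223)
R(C, S) = S + S²
Y = √3266 (Y = √(43 + 3223) = √3266 ≈ 57.149)
R(-159, 149) + Y = 149*(1 + 149) + √3266 = 149*150 + √3266 = 22350 + √3266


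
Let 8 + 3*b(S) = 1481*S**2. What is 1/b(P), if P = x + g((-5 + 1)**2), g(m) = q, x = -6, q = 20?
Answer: 1/96756 ≈ 1.0335e-5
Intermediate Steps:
g(m) = 20
P = 14 (P = -6 + 20 = 14)
b(S) = -8/3 + 1481*S**2/3 (b(S) = -8/3 + (1481*S**2)/3 = -8/3 + 1481*S**2/3)
1/b(P) = 1/(-8/3 + (1481/3)*14**2) = 1/(-8/3 + (1481/3)*196) = 1/(-8/3 + 290276/3) = 1/96756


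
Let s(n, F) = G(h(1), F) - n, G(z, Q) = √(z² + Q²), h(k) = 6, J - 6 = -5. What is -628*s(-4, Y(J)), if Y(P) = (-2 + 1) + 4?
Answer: -2512 - 1884*√5 ≈ -6724.8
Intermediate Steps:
J = 1 (J = 6 - 5 = 1)
Y(P) = 3 (Y(P) = -1 + 4 = 3)
G(z, Q) = √(Q² + z²)
s(n, F) = √(36 + F²) - n (s(n, F) = √(F² + 6²) - n = √(F² + 36) - n = √(36 + F²) - n)
-628*s(-4, Y(J)) = -628*(√(36 + 3²) - 1*(-4)) = -628*(√(36 + 9) + 4) = -628*(√45 + 4) = -628*(3*√5 + 4) = -628*(4 + 3*√5) = -2512 - 1884*√5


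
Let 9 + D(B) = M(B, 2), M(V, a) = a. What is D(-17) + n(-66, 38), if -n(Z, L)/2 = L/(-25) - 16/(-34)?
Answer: -2083/425 ≈ -4.9012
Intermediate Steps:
n(Z, L) = -16/17 + 2*L/25 (n(Z, L) = -2*(L/(-25) - 16/(-34)) = -2*(L*(-1/25) - 16*(-1/34)) = -2*(-L/25 + 8/17) = -2*(8/17 - L/25) = -16/17 + 2*L/25)
D(B) = -7 (D(B) = -9 + 2 = -7)
D(-17) + n(-66, 38) = -7 + (-16/17 + (2/25)*38) = -7 + (-16/17 + 76/25) = -7 + 892/425 = -2083/425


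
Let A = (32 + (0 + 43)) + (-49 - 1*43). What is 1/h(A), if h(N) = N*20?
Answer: -1/340 ≈ -0.0029412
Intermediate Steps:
A = -17 (A = (32 + 43) + (-49 - 43) = 75 - 92 = -17)
h(N) = 20*N
1/h(A) = 1/(20*(-17)) = 1/(-340) = -1/340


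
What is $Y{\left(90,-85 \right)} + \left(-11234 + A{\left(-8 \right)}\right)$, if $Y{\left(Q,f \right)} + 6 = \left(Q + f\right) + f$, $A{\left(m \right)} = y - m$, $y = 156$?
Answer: $-11156$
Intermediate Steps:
$A{\left(m \right)} = 156 - m$
$Y{\left(Q,f \right)} = -6 + Q + 2 f$ ($Y{\left(Q,f \right)} = -6 + \left(\left(Q + f\right) + f\right) = -6 + \left(Q + 2 f\right) = -6 + Q + 2 f$)
$Y{\left(90,-85 \right)} + \left(-11234 + A{\left(-8 \right)}\right) = \left(-6 + 90 + 2 \left(-85\right)\right) + \left(-11234 + \left(156 - -8\right)\right) = \left(-6 + 90 - 170\right) + \left(-11234 + \left(156 + 8\right)\right) = -86 + \left(-11234 + 164\right) = -86 - 11070 = -11156$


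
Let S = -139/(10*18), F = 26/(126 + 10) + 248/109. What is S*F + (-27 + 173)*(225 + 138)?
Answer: 70705270621/1334160 ≈ 52996.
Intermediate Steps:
F = 18281/7412 (F = 26/136 + 248*(1/109) = 26*(1/136) + 248/109 = 13/68 + 248/109 = 18281/7412 ≈ 2.4664)
S = -139/180 ≈ -0.77222
S*F + (-27 + 173)*(225 + 138) = -139/180*18281/7412 + (-27 + 173)*(225 + 138) = -2541059/1334160 + 146*363 = -2541059/1334160 + 52998 = 70705270621/1334160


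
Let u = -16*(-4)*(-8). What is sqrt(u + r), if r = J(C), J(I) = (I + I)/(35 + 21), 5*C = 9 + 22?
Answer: 3*I*sqrt(278635)/70 ≈ 22.623*I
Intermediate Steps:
C = 31/5 (C = (9 + 22)/5 = (1/5)*31 = 31/5 ≈ 6.2000)
u = -512 (u = 64*(-8) = -512)
J(I) = I/28 (J(I) = (2*I)/56 = (2*I)*(1/56) = I/28)
r = 31/140 (r = (1/28)*(31/5) = 31/140 ≈ 0.22143)
sqrt(u + r) = sqrt(-512 + 31/140) = sqrt(-71649/140) = 3*I*sqrt(278635)/70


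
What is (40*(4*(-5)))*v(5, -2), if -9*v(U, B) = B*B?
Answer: 3200/9 ≈ 355.56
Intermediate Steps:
v(U, B) = -B²/9 (v(U, B) = -B*B/9 = -B²/9)
(40*(4*(-5)))*v(5, -2) = (40*(4*(-5)))*(-⅑*(-2)²) = (40*(-20))*(-⅑*4) = -800*(-4/9) = 3200/9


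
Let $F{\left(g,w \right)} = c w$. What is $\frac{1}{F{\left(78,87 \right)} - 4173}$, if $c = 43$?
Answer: $- \frac{1}{432} \approx -0.0023148$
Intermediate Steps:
$F{\left(g,w \right)} = 43 w$
$\frac{1}{F{\left(78,87 \right)} - 4173} = \frac{1}{43 \cdot 87 - 4173} = \frac{1}{3741 - 4173} = \frac{1}{-432} = - \frac{1}{432}$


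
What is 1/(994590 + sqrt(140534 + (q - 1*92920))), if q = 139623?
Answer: 994590/989209080863 - sqrt(187237)/989209080863 ≈ 1.0050e-6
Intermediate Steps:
1/(994590 + sqrt(140534 + (q - 1*92920))) = 1/(994590 + sqrt(140534 + (139623 - 1*92920))) = 1/(994590 + sqrt(140534 + (139623 - 92920))) = 1/(994590 + sqrt(140534 + 46703)) = 1/(994590 + sqrt(187237))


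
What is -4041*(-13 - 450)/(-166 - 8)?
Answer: -623661/58 ≈ -10753.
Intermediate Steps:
-4041*(-13 - 450)/(-166 - 8) = -4041/((-174/(-463))) = -4041/((-174*(-1/463))) = -4041/174/463 = -4041*463/174 = -623661/58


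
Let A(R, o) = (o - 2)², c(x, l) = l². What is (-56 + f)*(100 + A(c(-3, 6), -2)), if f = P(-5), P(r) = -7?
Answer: -7308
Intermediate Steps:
f = -7
A(R, o) = (-2 + o)²
(-56 + f)*(100 + A(c(-3, 6), -2)) = (-56 - 7)*(100 + (-2 - 2)²) = -63*(100 + (-4)²) = -63*(100 + 16) = -63*116 = -7308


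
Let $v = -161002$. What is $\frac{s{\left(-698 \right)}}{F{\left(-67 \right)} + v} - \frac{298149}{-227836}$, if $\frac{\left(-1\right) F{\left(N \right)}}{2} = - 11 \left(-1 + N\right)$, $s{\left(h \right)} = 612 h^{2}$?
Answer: $- \frac{1616313072303}{881497484} \approx -1833.6$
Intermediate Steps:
$F{\left(N \right)} = -22 + 22 N$ ($F{\left(N \right)} = - 2 \left(- 11 \left(-1 + N\right)\right) = - 2 \left(11 - 11 N\right) = -22 + 22 N$)
$\frac{s{\left(-698 \right)}}{F{\left(-67 \right)} + v} - \frac{298149}{-227836} = \frac{612 \left(-698\right)^{2}}{\left(-22 + 22 \left(-67\right)\right) - 161002} - \frac{298149}{-227836} = \frac{612 \cdot 487204}{\left(-22 - 1474\right) - 161002} - - \frac{298149}{227836} = \frac{298168848}{-1496 - 161002} + \frac{298149}{227836} = \frac{298168848}{-162498} + \frac{298149}{227836} = 298168848 \left(- \frac{1}{162498}\right) + \frac{298149}{227836} = - \frac{49694808}{27083} + \frac{298149}{227836} = - \frac{1616313072303}{881497484}$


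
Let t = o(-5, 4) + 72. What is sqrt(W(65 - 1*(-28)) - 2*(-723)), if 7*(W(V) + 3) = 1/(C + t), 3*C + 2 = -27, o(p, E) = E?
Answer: sqrt(2800072086)/1393 ≈ 37.987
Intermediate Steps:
t = 76 (t = 4 + 72 = 76)
C = -29/3 (C = -2/3 + (1/3)*(-27) = -2/3 - 9 = -29/3 ≈ -9.6667)
W(V) = -4176/1393 (W(V) = -3 + 1/(7*(-29/3 + 76)) = -3 + 1/(7*(199/3)) = -3 + (1/7)*(3/199) = -3 + 3/1393 = -4176/1393)
sqrt(W(65 - 1*(-28)) - 2*(-723)) = sqrt(-4176/1393 - 2*(-723)) = sqrt(-4176/1393 + 1446) = sqrt(2010102/1393) = sqrt(2800072086)/1393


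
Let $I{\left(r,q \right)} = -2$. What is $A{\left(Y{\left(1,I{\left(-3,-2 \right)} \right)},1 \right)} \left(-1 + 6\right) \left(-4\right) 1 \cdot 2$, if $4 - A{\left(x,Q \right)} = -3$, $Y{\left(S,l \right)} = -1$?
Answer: $-280$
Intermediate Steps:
$A{\left(x,Q \right)} = 7$ ($A{\left(x,Q \right)} = 4 - -3 = 4 + 3 = 7$)
$A{\left(Y{\left(1,I{\left(-3,-2 \right)} \right)},1 \right)} \left(-1 + 6\right) \left(-4\right) 1 \cdot 2 = 7 \left(-1 + 6\right) \left(-4\right) 1 \cdot 2 = 7 \cdot 5 \left(-4\right) 1 \cdot 2 = 7 \left(\left(-20\right) 1\right) 2 = 7 \left(-20\right) 2 = \left(-140\right) 2 = -280$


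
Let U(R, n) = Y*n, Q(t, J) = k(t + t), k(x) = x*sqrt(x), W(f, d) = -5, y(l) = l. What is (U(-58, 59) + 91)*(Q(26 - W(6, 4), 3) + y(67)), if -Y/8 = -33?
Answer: 1049689 + 971354*sqrt(62) ≈ 8.6981e+6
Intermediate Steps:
Y = 264 (Y = -8*(-33) = 264)
k(x) = x**(3/2)
Q(t, J) = 2*sqrt(2)*t**(3/2) (Q(t, J) = (t + t)**(3/2) = (2*t)**(3/2) = 2*sqrt(2)*t**(3/2))
U(R, n) = 264*n
(U(-58, 59) + 91)*(Q(26 - W(6, 4), 3) + y(67)) = (264*59 + 91)*(2*sqrt(2)*(26 - 1*(-5))**(3/2) + 67) = (15576 + 91)*(2*sqrt(2)*(26 + 5)**(3/2) + 67) = 15667*(2*sqrt(2)*31**(3/2) + 67) = 15667*(2*sqrt(2)*(31*sqrt(31)) + 67) = 15667*(62*sqrt(62) + 67) = 15667*(67 + 62*sqrt(62)) = 1049689 + 971354*sqrt(62)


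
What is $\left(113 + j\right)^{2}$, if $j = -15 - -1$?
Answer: $9801$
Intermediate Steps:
$j = -14$ ($j = -15 + 1 = -14$)
$\left(113 + j\right)^{2} = \left(113 - 14\right)^{2} = 99^{2} = 9801$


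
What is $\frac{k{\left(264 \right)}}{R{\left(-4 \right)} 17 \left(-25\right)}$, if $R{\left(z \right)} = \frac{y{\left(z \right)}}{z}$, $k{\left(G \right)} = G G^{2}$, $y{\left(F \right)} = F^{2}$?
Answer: $\frac{4599936}{425} \approx 10823.0$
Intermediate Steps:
$k{\left(G \right)} = G^{3}$
$R{\left(z \right)} = z$ ($R{\left(z \right)} = \frac{z^{2}}{z} = z$)
$\frac{k{\left(264 \right)}}{R{\left(-4 \right)} 17 \left(-25\right)} = \frac{264^{3}}{\left(-4\right) 17 \left(-25\right)} = \frac{18399744}{\left(-68\right) \left(-25\right)} = \frac{18399744}{1700} = 18399744 \cdot \frac{1}{1700} = \frac{4599936}{425}$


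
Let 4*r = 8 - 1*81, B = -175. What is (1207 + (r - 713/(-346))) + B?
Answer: 702941/692 ≈ 1015.8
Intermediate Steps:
r = -73/4 (r = (8 - 1*81)/4 = (8 - 81)/4 = (¼)*(-73) = -73/4 ≈ -18.250)
(1207 + (r - 713/(-346))) + B = (1207 + (-73/4 - 713/(-346))) - 175 = (1207 + (-73/4 - 713*(-1/346))) - 175 = (1207 + (-73/4 + 713/346)) - 175 = (1207 - 11203/692) - 175 = 824041/692 - 175 = 702941/692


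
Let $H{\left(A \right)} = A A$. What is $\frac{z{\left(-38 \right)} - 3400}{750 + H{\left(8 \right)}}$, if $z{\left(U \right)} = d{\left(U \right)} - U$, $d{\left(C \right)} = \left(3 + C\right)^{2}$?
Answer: $- \frac{2137}{814} \approx -2.6253$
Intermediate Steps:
$z{\left(U \right)} = \left(3 + U\right)^{2} - U$
$H{\left(A \right)} = A^{2}$
$\frac{z{\left(-38 \right)} - 3400}{750 + H{\left(8 \right)}} = \frac{\left(\left(3 - 38\right)^{2} - -38\right) - 3400}{750 + 8^{2}} = \frac{\left(\left(-35\right)^{2} + 38\right) - 3400}{750 + 64} = \frac{\left(1225 + 38\right) - 3400}{814} = \left(1263 - 3400\right) \frac{1}{814} = \left(-2137\right) \frac{1}{814} = - \frac{2137}{814}$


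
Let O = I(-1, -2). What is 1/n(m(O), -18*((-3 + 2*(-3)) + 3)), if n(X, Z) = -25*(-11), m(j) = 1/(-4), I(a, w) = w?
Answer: 1/275 ≈ 0.0036364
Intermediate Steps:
O = -2
m(j) = -¼
n(X, Z) = 275
1/n(m(O), -18*((-3 + 2*(-3)) + 3)) = 1/275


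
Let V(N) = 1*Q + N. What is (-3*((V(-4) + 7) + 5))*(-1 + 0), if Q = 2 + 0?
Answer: 30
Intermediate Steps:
Q = 2
V(N) = 2 + N (V(N) = 1*2 + N = 2 + N)
(-3*((V(-4) + 7) + 5))*(-1 + 0) = (-3*(((2 - 4) + 7) + 5))*(-1 + 0) = -3*((-2 + 7) + 5)*(-1) = -3*(5 + 5)*(-1) = -3*10*(-1) = -30*(-1) = 30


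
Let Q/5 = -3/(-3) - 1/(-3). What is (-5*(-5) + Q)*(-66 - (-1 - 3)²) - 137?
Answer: -8201/3 ≈ -2733.7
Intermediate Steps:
Q = 20/3 (Q = 5*(-3/(-3) - 1/(-3)) = 5*(-3*(-⅓) - 1*(-⅓)) = 5*(1 + ⅓) = 5*(4/3) = 20/3 ≈ 6.6667)
(-5*(-5) + Q)*(-66 - (-1 - 3)²) - 137 = (-5*(-5) + 20/3)*(-66 - (-1 - 3)²) - 137 = (25 + 20/3)*(-66 - 1*(-4)²) - 137 = 95*(-66 - 1*16)/3 - 137 = 95*(-66 - 16)/3 - 137 = (95/3)*(-82) - 137 = -7790/3 - 137 = -8201/3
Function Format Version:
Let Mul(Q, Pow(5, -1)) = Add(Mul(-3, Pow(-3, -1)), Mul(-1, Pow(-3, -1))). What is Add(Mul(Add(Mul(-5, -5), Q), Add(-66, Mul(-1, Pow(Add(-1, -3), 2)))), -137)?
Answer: Rational(-8201, 3) ≈ -2733.7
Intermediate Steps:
Q = Rational(20, 3) (Q = Mul(5, Add(Mul(-3, Pow(-3, -1)), Mul(-1, Pow(-3, -1)))) = Mul(5, Add(Mul(-3, Rational(-1, 3)), Mul(-1, Rational(-1, 3)))) = Mul(5, Add(1, Rational(1, 3))) = Mul(5, Rational(4, 3)) = Rational(20, 3) ≈ 6.6667)
Add(Mul(Add(Mul(-5, -5), Q), Add(-66, Mul(-1, Pow(Add(-1, -3), 2)))), -137) = Add(Mul(Add(Mul(-5, -5), Rational(20, 3)), Add(-66, Mul(-1, Pow(Add(-1, -3), 2)))), -137) = Add(Mul(Add(25, Rational(20, 3)), Add(-66, Mul(-1, Pow(-4, 2)))), -137) = Add(Mul(Rational(95, 3), Add(-66, Mul(-1, 16))), -137) = Add(Mul(Rational(95, 3), Add(-66, -16)), -137) = Add(Mul(Rational(95, 3), -82), -137) = Add(Rational(-7790, 3), -137) = Rational(-8201, 3)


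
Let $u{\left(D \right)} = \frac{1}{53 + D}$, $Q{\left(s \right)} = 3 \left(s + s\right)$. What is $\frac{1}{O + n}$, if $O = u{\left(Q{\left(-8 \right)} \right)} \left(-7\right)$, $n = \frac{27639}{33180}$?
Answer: $- \frac{11060}{6271} \approx -1.7637$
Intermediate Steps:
$Q{\left(s \right)} = 6 s$ ($Q{\left(s \right)} = 3 \cdot 2 s = 6 s$)
$n = \frac{9213}{11060}$ ($n = 27639 \cdot \frac{1}{33180} = \frac{9213}{11060} \approx 0.833$)
$O = - \frac{7}{5}$ ($O = \frac{1}{53 + 6 \left(-8\right)} \left(-7\right) = \frac{1}{53 - 48} \left(-7\right) = \frac{1}{5} \left(-7\right) = - \frac{7}{5} \approx -1.4$)
$\frac{1}{O + n} = \frac{1}{- \frac{7}{5} + \frac{9213}{11060}} = \frac{1}{- \frac{6271}{11060}} = - \frac{11060}{6271}$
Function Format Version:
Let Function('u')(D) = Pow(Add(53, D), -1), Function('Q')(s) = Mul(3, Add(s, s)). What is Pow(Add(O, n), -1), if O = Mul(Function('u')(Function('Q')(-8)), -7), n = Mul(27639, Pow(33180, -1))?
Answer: Rational(-11060, 6271) ≈ -1.7637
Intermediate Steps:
Function('Q')(s) = Mul(6, s) (Function('Q')(s) = Mul(3, Mul(2, s)) = Mul(6, s))
n = Rational(9213, 11060) (n = Mul(27639, Rational(1, 33180)) = Rational(9213, 11060) ≈ 0.83300)
O = Rational(-7, 5) (O = Mul(Pow(Add(53, Mul(6, -8)), -1), -7) = Mul(Pow(Add(53, -48), -1), -7) = Mul(Pow(5, -1), -7) = Mul(Rational(1, 5), -7) = Rational(-7, 5) ≈ -1.4000)
Pow(Add(O, n), -1) = Pow(Add(Rational(-7, 5), Rational(9213, 11060)), -1) = Pow(Rational(-6271, 11060), -1) = Rational(-11060, 6271)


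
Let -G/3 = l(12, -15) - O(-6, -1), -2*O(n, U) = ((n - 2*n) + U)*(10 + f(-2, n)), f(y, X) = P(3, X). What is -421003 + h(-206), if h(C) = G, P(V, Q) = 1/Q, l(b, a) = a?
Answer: -1684127/4 ≈ -4.2103e+5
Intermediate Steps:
f(y, X) = 1/X
O(n, U) = -(10 + 1/n)*(U - n)/2 (O(n, U) = -((n - 2*n) + U)*(10 + 1/n)/2 = -(-n + U)*(10 + 1/n)/2 = -(U - n)*(10 + 1/n)/2 = -(10 + 1/n)*(U - n)/2)
G = -115/4 (G = -3*(-15 - (-1*(-1) - 6*(1 - 10*(-1) + 10*(-6)))/(2*(-6))) = -3*(-15 - (-1)*(1 - 6*(1 + 10 - 60))/(2*6)) = -3*(-15 - (-1)*(1 - 6*(-49))/(2*6)) = -3*(-15 - (-1)*(1 + 294)/(2*6)) = -3*(-15 - (-1)*295/(2*6)) = -3*(-15 - 1*(-295/12)) = -3*(-15 + 295/12) = -3*115/12 = -115/4 ≈ -28.750)
h(C) = -115/4
-421003 + h(-206) = -421003 - 115/4 = -1684127/4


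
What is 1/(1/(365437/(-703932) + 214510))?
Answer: 151000087883/703932 ≈ 2.1451e+5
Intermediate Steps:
1/(1/(365437/(-703932) + 214510)) = 1/(1/(365437*(-1/703932) + 214510)) = 1/(1/(-365437/703932 + 214510)) = 1/(1/(151000087883/703932)) = 1/(703932/151000087883) = 151000087883/703932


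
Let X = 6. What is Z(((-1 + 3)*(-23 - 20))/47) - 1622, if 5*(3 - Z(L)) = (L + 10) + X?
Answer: -381131/235 ≈ -1621.8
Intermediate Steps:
Z(L) = -1/5 - L/5 (Z(L) = 3 - ((L + 10) + 6)/5 = 3 - ((10 + L) + 6)/5 = 3 - (16 + L)/5 = 3 + (-16/5 - L/5) = -1/5 - L/5)
Z(((-1 + 3)*(-23 - 20))/47) - 1622 = (-1/5 - (-1 + 3)*(-23 - 20)/(5*47)) - 1622 = (-1/5 - 2*(-43)/(5*47)) - 1622 = (-1/5 - (-86)/(5*47)) - 1622 = (-1/5 - 1/5*(-86/47)) - 1622 = (-1/5 + 86/235) - 1622 = 39/235 - 1622 = -381131/235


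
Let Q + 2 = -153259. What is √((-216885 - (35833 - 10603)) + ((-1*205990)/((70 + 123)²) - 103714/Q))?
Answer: I*√23537797414788620831/9859791 ≈ 492.06*I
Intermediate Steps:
Q = -153261 (Q = -2 - 153259 = -153261)
√((-216885 - (35833 - 10603)) + ((-1*205990)/((70 + 123)²) - 103714/Q)) = √((-216885 - (35833 - 10603)) + ((-1*205990)/((70 + 123)²) - 103714/(-153261))) = √((-216885 - 1*25230) + (-205990/(193²) - 103714*(-1/153261))) = √((-216885 - 25230) + (-205990/37249 + 103714/153261)) = √(-242115 + (-205990*1/37249 + 103714/153261)) = √(-242115 + (-205990/37249 + 103714/153261)) = √(-242115 - 27706990604/5708818989) = √(-1382218416512339/5708818989) = I*√23537797414788620831/9859791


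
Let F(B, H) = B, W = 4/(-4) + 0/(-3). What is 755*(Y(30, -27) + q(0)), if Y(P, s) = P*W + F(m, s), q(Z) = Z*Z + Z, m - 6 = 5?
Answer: -14345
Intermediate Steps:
W = -1 (W = 4*(-1/4) + 0*(-1/3) = -1 + 0 = -1)
m = 11 (m = 6 + 5 = 11)
q(Z) = Z + Z**2 (q(Z) = Z**2 + Z = Z + Z**2)
Y(P, s) = 11 - P (Y(P, s) = P*(-1) + 11 = -P + 11 = 11 - P)
755*(Y(30, -27) + q(0)) = 755*((11 - 1*30) + 0*(1 + 0)) = 755*((11 - 30) + 0*1) = 755*(-19 + 0) = 755*(-19) = -14345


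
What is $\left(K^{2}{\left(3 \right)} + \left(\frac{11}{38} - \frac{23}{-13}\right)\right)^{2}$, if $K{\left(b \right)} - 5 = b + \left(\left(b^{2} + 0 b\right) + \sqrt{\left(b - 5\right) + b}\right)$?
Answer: $\frac{25944511329}{244036} \approx 1.0631 \cdot 10^{5}$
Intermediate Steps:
$K{\left(b \right)} = 5 + b + b^{2} + \sqrt{-5 + 2 b}$ ($K{\left(b \right)} = 5 + \left(b + \left(\left(b^{2} + 0 b\right) + \sqrt{\left(b - 5\right) + b}\right)\right) = 5 + \left(b + \left(\left(b^{2} + 0\right) + \sqrt{\left(-5 + b\right) + b}\right)\right) = 5 + \left(b + \left(b^{2} + \sqrt{-5 + 2 b}\right)\right) = 5 + \left(b + b^{2} + \sqrt{-5 + 2 b}\right) = 5 + b + b^{2} + \sqrt{-5 + 2 b}$)
$\left(K^{2}{\left(3 \right)} + \left(\frac{11}{38} - \frac{23}{-13}\right)\right)^{2} = \left(\left(5 + 3 + 3^{2} + \sqrt{-5 + 2 \cdot 3}\right)^{2} + \left(\frac{11}{38} - \frac{23}{-13}\right)\right)^{2} = \left(\left(5 + 3 + 9 + \sqrt{-5 + 6}\right)^{2} + \left(11 \cdot \frac{1}{38} - - \frac{23}{13}\right)\right)^{2} = \left(\left(5 + 3 + 9 + \sqrt{1}\right)^{2} + \left(\frac{11}{38} + \frac{23}{13}\right)\right)^{2} = \left(\left(5 + 3 + 9 + 1\right)^{2} + \frac{1017}{494}\right)^{2} = \left(18^{2} + \frac{1017}{494}\right)^{2} = \left(324 + \frac{1017}{494}\right)^{2} = \left(\frac{161073}{494}\right)^{2} = \frac{25944511329}{244036}$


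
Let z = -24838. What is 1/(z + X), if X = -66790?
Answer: -1/91628 ≈ -1.0914e-5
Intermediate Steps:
1/(z + X) = 1/(-24838 - 66790) = 1/(-91628) = -1/91628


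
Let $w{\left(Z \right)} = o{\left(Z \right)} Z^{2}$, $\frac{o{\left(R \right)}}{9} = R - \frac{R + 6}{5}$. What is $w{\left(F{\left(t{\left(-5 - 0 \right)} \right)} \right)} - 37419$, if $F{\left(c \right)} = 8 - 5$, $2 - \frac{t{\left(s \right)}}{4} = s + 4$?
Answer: $- \frac{186609}{5} \approx -37322.0$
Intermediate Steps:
$t{\left(s \right)} = -8 - 4 s$ ($t{\left(s \right)} = 8 - 4 \left(s + 4\right) = 8 - 4 \left(4 + s\right) = 8 - \left(16 + 4 s\right) = -8 - 4 s$)
$F{\left(c \right)} = 3$
$o{\left(R \right)} = - \frac{54}{5} + \frac{36 R}{5}$ ($o{\left(R \right)} = 9 \left(R - \frac{R + 6}{5}\right) = 9 \left(R - \left(6 + R\right) \frac{1}{5}\right) = 9 \left(R - \left(\frac{6}{5} + \frac{R}{5}\right)\right) = 9 \left(- \frac{6}{5} + \frac{4 R}{5}\right) = - \frac{54}{5} + \frac{36 R}{5}$)
$w{\left(Z \right)} = Z^{2} \left(- \frac{54}{5} + \frac{36 Z}{5}\right)$ ($w{\left(Z \right)} = \left(- \frac{54}{5} + \frac{36 Z}{5}\right) Z^{2} = Z^{2} \left(- \frac{54}{5} + \frac{36 Z}{5}\right)$)
$w{\left(F{\left(t{\left(-5 - 0 \right)} \right)} \right)} - 37419 = \frac{18 \cdot 3^{2} \left(-3 + 2 \cdot 3\right)}{5} - 37419 = \frac{18}{5} \cdot 9 \left(-3 + 6\right) - 37419 = \frac{18}{5} \cdot 9 \cdot 3 - 37419 = \frac{486}{5} - 37419 = - \frac{186609}{5}$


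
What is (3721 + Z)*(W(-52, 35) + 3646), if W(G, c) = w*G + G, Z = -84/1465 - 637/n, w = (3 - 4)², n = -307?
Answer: 5930886924424/449755 ≈ 1.3187e+7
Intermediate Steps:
w = 1 (w = (-1)² = 1)
Z = 907417/449755 (Z = -84/1465 - 637/(-307) = -84*1/1465 - 637*(-1/307) = -84/1465 + 637/307 = 907417/449755 ≈ 2.0176)
W(G, c) = 2*G (W(G, c) = 1*G + G = G + G = 2*G)
(3721 + Z)*(W(-52, 35) + 3646) = (3721 + 907417/449755)*(2*(-52) + 3646) = 1674445772*(-104 + 3646)/449755 = (1674445772/449755)*3542 = 5930886924424/449755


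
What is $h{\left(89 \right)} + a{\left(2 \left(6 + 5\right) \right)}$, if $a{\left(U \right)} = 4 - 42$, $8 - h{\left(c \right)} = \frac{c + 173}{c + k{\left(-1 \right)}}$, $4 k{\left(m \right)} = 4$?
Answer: $- \frac{1481}{45} \approx -32.911$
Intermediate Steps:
$k{\left(m \right)} = 1$ ($k{\left(m \right)} = \frac{1}{4} \cdot 4 = 1$)
$h{\left(c \right)} = 8 - \frac{173 + c}{1 + c}$ ($h{\left(c \right)} = 8 - \frac{c + 173}{c + 1} = 8 - \frac{173 + c}{1 + c}$)
$a{\left(U \right)} = -38$
$h{\left(89 \right)} + a{\left(2 \left(6 + 5\right) \right)} = \frac{-165 + 7 \cdot 89}{1 + 89} - 38 = \frac{-165 + 623}{90} - 38 = \frac{1}{90} \cdot 458 - 38 = \frac{229}{45} - 38 = - \frac{1481}{45}$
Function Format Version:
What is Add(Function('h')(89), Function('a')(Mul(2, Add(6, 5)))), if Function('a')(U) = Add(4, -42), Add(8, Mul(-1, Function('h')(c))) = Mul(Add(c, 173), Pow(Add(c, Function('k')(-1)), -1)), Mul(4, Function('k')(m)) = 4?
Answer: Rational(-1481, 45) ≈ -32.911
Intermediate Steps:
Function('k')(m) = 1 (Function('k')(m) = Mul(Rational(1, 4), 4) = 1)
Function('h')(c) = Add(8, Mul(-1, Pow(Add(1, c), -1), Add(173, c))) (Function('h')(c) = Add(8, Mul(-1, Mul(Add(c, 173), Pow(Add(c, 1), -1)))) = Add(8, Mul(-1, Mul(Add(173, c), Pow(Add(1, c), -1)))) = Add(8, Mul(-1, Mul(Pow(Add(1, c), -1), Add(173, c)))) = Add(8, Mul(-1, Pow(Add(1, c), -1), Add(173, c))))
Function('a')(U) = -38
Add(Function('h')(89), Function('a')(Mul(2, Add(6, 5)))) = Add(Mul(Pow(Add(1, 89), -1), Add(-165, Mul(7, 89))), -38) = Add(Mul(Pow(90, -1), Add(-165, 623)), -38) = Add(Mul(Rational(1, 90), 458), -38) = Add(Rational(229, 45), -38) = Rational(-1481, 45)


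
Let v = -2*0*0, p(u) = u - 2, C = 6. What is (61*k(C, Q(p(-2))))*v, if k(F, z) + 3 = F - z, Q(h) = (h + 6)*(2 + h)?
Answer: 0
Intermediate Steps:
p(u) = -2 + u
Q(h) = (2 + h)*(6 + h) (Q(h) = (6 + h)*(2 + h) = (2 + h)*(6 + h))
v = 0 (v = 0*0 = 0)
k(F, z) = -3 + F - z (k(F, z) = -3 + (F - z) = -3 + F - z)
(61*k(C, Q(p(-2))))*v = (61*(-3 + 6 - (12 + (-2 - 2)² + 8*(-2 - 2))))*0 = (61*(-3 + 6 - (12 + (-4)² + 8*(-4))))*0 = (61*(-3 + 6 - (12 + 16 - 32)))*0 = (61*(-3 + 6 - 1*(-4)))*0 = (61*(-3 + 6 + 4))*0 = (61*7)*0 = 427*0 = 0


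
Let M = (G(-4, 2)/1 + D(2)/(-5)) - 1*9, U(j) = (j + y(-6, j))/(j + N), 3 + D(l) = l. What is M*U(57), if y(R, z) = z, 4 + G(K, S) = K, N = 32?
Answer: -9576/445 ≈ -21.519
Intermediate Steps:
G(K, S) = -4 + K
D(l) = -3 + l
U(j) = 2*j/(32 + j) (U(j) = (j + j)/(j + 32) = (2*j)/(32 + j) = 2*j/(32 + j))
M = -84/5 (M = ((-4 - 4)/1 + (-3 + 2)/(-5)) - 1*9 = (-8*1 - 1*(-1/5)) - 9 = (-8 + 1/5) - 9 = -39/5 - 9 = -84/5 ≈ -16.800)
M*U(57) = -168*57/(5*(32 + 57)) = -168*57/(5*89) = -84/5*114/89 = -9576/445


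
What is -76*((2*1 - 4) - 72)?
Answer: 5624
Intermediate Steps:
-76*((2*1 - 4) - 72) = -76*((2 - 4) - 72) = -76*(-2 - 72) = -76*(-74) = 5624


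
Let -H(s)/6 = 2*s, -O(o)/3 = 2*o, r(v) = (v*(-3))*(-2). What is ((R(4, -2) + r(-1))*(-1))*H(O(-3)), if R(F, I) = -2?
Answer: -1728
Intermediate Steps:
r(v) = 6*v (r(v) = -3*v*(-2) = 6*v)
O(o) = -6*o
H(s) = -12*s
((R(4, -2) + r(-1))*(-1))*H(O(-3)) = ((-2 + 6*(-1))*(-1))*(-(-72)*(-3)) = ((-2 - 6)*(-1))*(-12*18) = -8*(-1)*(-216) = 8*(-216) = -1728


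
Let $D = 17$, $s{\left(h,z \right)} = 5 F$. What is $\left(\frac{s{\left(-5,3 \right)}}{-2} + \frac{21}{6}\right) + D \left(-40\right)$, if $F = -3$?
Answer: $-669$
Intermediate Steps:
$s{\left(h,z \right)} = -15$ ($s{\left(h,z \right)} = 5 \left(-3\right) = -15$)
$\left(\frac{s{\left(-5,3 \right)}}{-2} + \frac{21}{6}\right) + D \left(-40\right) = \left(- \frac{15}{-2} + \frac{21}{6}\right) + 17 \left(-40\right) = \left(\left(-15\right) \left(- \frac{1}{2}\right) + 21 \cdot \frac{1}{6}\right) - 680 = \left(\frac{15}{2} + \frac{7}{2}\right) - 680 = 11 - 680 = -669$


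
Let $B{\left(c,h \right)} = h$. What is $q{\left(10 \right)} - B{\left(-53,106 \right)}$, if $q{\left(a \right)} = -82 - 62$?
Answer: $-250$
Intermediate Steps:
$q{\left(a \right)} = -144$ ($q{\left(a \right)} = -82 - 62 = -144$)
$q{\left(10 \right)} - B{\left(-53,106 \right)} = -144 - 106 = -250$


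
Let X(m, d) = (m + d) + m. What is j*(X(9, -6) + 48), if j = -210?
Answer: -12600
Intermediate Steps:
X(m, d) = d + 2*m (X(m, d) = (d + m) + m = d + 2*m)
j*(X(9, -6) + 48) = -210*((-6 + 2*9) + 48) = -210*((-6 + 18) + 48) = -210*(12 + 48) = -210*60 = -12600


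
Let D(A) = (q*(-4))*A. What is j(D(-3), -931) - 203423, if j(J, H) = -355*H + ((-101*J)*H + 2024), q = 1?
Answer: 1257478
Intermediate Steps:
D(A) = -4*A (D(A) = (1*(-4))*A = -4*A)
j(J, H) = 2024 - 355*H - 101*H*J (j(J, H) = -355*H + (-101*H*J + 2024) = -355*H + (2024 - 101*H*J) = 2024 - 355*H - 101*H*J)
j(D(-3), -931) - 203423 = (2024 - 355*(-931) - 101*(-931)*(-4*(-3))) - 203423 = (2024 + 330505 - 101*(-931)*12) - 203423 = (2024 + 330505 + 1128372) - 203423 = 1460901 - 203423 = 1257478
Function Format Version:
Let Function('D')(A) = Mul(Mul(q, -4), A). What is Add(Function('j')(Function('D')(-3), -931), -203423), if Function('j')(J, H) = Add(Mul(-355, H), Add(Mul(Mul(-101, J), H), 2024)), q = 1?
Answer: 1257478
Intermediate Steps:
Function('D')(A) = Mul(-4, A) (Function('D')(A) = Mul(Mul(1, -4), A) = Mul(-4, A))
Function('j')(J, H) = Add(2024, Mul(-355, H), Mul(-101, H, J)) (Function('j')(J, H) = Add(Mul(-355, H), Add(Mul(-101, H, J), 2024)) = Add(Mul(-355, H), Add(2024, Mul(-101, H, J))) = Add(2024, Mul(-355, H), Mul(-101, H, J)))
Add(Function('j')(Function('D')(-3), -931), -203423) = Add(Add(2024, Mul(-355, -931), Mul(-101, -931, Mul(-4, -3))), -203423) = Add(Add(2024, 330505, Mul(-101, -931, 12)), -203423) = Add(Add(2024, 330505, 1128372), -203423) = Add(1460901, -203423) = 1257478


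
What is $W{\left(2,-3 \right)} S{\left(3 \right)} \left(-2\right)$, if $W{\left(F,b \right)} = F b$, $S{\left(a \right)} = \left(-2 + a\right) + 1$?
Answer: $24$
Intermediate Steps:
$S{\left(a \right)} = -1 + a$
$W{\left(2,-3 \right)} S{\left(3 \right)} \left(-2\right) = 2 \left(-3\right) \left(-1 + 3\right) \left(-2\right) = \left(-6\right) 2 \left(-2\right) = \left(-12\right) \left(-2\right) = 24$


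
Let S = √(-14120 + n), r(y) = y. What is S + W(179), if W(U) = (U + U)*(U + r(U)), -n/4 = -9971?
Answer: 128164 + 2*√6441 ≈ 1.2832e+5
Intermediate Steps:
n = 39884 (n = -4*(-9971) = 39884)
S = 2*√6441 (S = √(-14120 + 39884) = √25764 = 2*√6441 ≈ 160.51)
W(U) = 4*U² (W(U) = (U + U)*(U + U) = (2*U)*(2*U) = 4*U²)
S + W(179) = 2*√6441 + 4*179² = 2*√6441 + 4*32041 = 2*√6441 + 128164 = 128164 + 2*√6441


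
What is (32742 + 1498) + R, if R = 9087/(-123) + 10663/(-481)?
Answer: 673352908/19721 ≈ 34144.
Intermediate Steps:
R = -1894132/19721 (R = 9087*(-1/123) + 10663*(-1/481) = -3029/41 - 10663/481 = -1894132/19721 ≈ -96.046)
(32742 + 1498) + R = (32742 + 1498) - 1894132/19721 = 34240 - 1894132/19721 = 673352908/19721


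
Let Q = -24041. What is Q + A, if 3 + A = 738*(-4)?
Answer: -26996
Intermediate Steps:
A = -2955 (A = -3 + 738*(-4) = -3 - 2952 = -2955)
Q + A = -24041 - 2955 = -26996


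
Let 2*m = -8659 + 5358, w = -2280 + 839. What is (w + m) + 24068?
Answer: 41953/2 ≈ 20977.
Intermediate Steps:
w = -1441
m = -3301/2 (m = (-8659 + 5358)/2 = (½)*(-3301) = -3301/2 ≈ -1650.5)
(w + m) + 24068 = (-1441 - 3301/2) + 24068 = -6183/2 + 24068 = 41953/2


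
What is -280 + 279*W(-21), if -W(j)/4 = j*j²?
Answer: 10334996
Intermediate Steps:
W(j) = -4*j³ (W(j) = -4*j*j² = -4*j³)
-280 + 279*W(-21) = -280 + 279*(-4*(-21)³) = -280 + 279*(-4*(-9261)) = -280 + 279*37044 = -280 + 10335276 = 10334996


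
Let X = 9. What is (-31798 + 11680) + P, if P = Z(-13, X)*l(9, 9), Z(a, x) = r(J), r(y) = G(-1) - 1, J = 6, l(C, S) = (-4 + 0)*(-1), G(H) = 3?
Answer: -20110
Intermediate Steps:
l(C, S) = 4 (l(C, S) = -4*(-1) = 4)
r(y) = 2 (r(y) = 3 - 1 = 2)
Z(a, x) = 2
P = 8 (P = 2*4 = 8)
(-31798 + 11680) + P = (-31798 + 11680) + 8 = -20118 + 8 = -20110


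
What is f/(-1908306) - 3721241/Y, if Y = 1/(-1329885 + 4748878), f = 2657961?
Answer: -899228909240760657/70678 ≈ -1.2723e+13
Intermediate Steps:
Y = 1/3418993 ≈ 2.9248e-7
f/(-1908306) - 3721241/Y = 2657961/(-1908306) - 3721241/1/3418993 = 2657961*(-1/1908306) - 3721241*3418993 = -98443/70678 - 12722896930313 = -899228909240760657/70678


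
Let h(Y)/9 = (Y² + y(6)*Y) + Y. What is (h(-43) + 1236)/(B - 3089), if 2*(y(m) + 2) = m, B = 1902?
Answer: -17103/1187 ≈ -14.409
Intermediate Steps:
y(m) = -2 + m/2
h(Y) = 9*Y² + 18*Y (h(Y) = 9*((Y² + (-2 + (½)*6)*Y) + Y) = 9*((Y² + (-2 + 3)*Y) + Y) = 9*((Y² + 1*Y) + Y) = 9*((Y² + Y) + Y) = 9*((Y + Y²) + Y) = 9*(Y² + 2*Y) = 9*Y² + 18*Y)
(h(-43) + 1236)/(B - 3089) = (9*(-43)*(2 - 43) + 1236)/(1902 - 3089) = (9*(-43)*(-41) + 1236)/(-1187) = (15867 + 1236)*(-1/1187) = 17103*(-1/1187) = -17103/1187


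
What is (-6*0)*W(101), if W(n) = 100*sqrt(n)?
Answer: 0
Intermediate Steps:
(-6*0)*W(101) = (-6*0)*(100*sqrt(101)) = 0*(100*sqrt(101)) = 0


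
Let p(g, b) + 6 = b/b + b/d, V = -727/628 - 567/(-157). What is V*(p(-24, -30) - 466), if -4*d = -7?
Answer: -5265597/4396 ≈ -1197.8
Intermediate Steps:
d = 7/4 (d = -¼*(-7) = 7/4 ≈ 1.7500)
V = 1541/628 (V = -727*1/628 - 567*(-1/157) = -727/628 + 567/157 = 1541/628 ≈ 2.4538)
p(g, b) = -5 + 4*b/7 (p(g, b) = -6 + (b/b + b/(7/4)) = -6 + (1 + b*(4/7)) = -6 + (1 + 4*b/7) = -5 + 4*b/7)
V*(p(-24, -30) - 466) = 1541*((-5 + (4/7)*(-30)) - 466)/628 = 1541*((-5 - 120/7) - 466)/628 = 1541*(-155/7 - 466)/628 = (1541/628)*(-3417/7) = -5265597/4396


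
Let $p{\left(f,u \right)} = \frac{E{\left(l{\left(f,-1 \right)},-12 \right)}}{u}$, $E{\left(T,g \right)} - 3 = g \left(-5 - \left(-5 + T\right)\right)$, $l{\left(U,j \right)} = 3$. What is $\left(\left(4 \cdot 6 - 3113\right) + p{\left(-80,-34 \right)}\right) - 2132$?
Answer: $- \frac{177553}{34} \approx -5222.1$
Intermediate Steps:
$E{\left(T,g \right)} = 3 - T g$ ($E{\left(T,g \right)} = 3 + g \left(-5 - \left(-5 + T\right)\right) = 3 + g \left(- T\right) = 3 - T g$)
$p{\left(f,u \right)} = \frac{39}{u}$ ($p{\left(f,u \right)} = \frac{3 - 3 \left(-12\right)}{u} = \frac{3 + 36}{u} = \frac{39}{u}$)
$\left(\left(4 \cdot 6 - 3113\right) + p{\left(-80,-34 \right)}\right) - 2132 = \left(\left(4 \cdot 6 - 3113\right) + \frac{39}{-34}\right) - 2132 = \left(\left(24 - 3113\right) + 39 \left(- \frac{1}{34}\right)\right) - 2132 = \left(-3089 - \frac{39}{34}\right) - 2132 = - \frac{105065}{34} - 2132 = - \frac{177553}{34}$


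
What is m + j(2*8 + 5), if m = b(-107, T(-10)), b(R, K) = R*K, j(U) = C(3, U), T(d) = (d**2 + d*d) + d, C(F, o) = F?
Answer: -20327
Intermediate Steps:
T(d) = d + 2*d**2 (T(d) = (d**2 + d**2) + d = 2*d**2 + d = d + 2*d**2)
j(U) = 3
b(R, K) = K*R
m = -20330 (m = -10*(1 + 2*(-10))*(-107) = -10*(1 - 20)*(-107) = -10*(-19)*(-107) = 190*(-107) = -20330)
m + j(2*8 + 5) = -20330 + 3 = -20327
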